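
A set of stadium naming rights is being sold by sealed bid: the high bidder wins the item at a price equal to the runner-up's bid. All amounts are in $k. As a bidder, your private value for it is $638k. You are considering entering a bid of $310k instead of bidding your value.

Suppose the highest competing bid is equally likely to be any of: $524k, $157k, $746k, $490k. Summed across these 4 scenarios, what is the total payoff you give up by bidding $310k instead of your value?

The deviation costs you only when the competing bid falls strictly between $310k and $638k; elsewhere both bids give the same outcome.
$524k: truthful payoff $114k, deviation payoff $0k → loss $114k.
$157k: outcomes coincide → loss $0k.
$746k: outcomes coincide → loss $0k.
$490k: truthful payoff $148k, deviation payoff $0k → loss $148k.
Total loss = $114k + $148k = $262k.

$262k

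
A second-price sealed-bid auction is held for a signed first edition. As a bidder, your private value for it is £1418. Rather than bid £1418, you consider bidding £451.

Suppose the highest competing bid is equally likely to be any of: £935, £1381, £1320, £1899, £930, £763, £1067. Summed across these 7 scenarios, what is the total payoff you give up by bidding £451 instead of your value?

The deviation costs you only when the competing bid falls strictly between £451 and £1418; elsewhere both bids give the same outcome.
£935: truthful payoff £483, deviation payoff £0 → loss £483.
£1381: truthful payoff £37, deviation payoff £0 → loss £37.
£1320: truthful payoff £98, deviation payoff £0 → loss £98.
£1899: outcomes coincide → loss £0.
£930: truthful payoff £488, deviation payoff £0 → loss £488.
£763: truthful payoff £655, deviation payoff £0 → loss £655.
£1067: truthful payoff £351, deviation payoff £0 → loss £351.
Total loss = £483 + £37 + £98 + £488 + £655 + £351 = £2112.
Truthful bidding weakly dominates here: raising your bid can only win items priced above your value, and lowering it can only forfeit items priced below.

£2112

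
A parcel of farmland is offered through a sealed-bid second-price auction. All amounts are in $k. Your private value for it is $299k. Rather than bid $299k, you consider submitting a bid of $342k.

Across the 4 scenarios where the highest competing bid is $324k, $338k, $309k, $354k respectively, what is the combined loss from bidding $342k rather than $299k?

$74k

The deviation costs you only when the competing bid falls strictly between $299k and $342k; elsewhere both bids give the same outcome.
$324k: truthful payoff $0k, deviation payoff −$25k → loss $25k.
$338k: truthful payoff $0k, deviation payoff −$39k → loss $39k.
$309k: truthful payoff $0k, deviation payoff −$10k → loss $10k.
$354k: outcomes coincide → loss $0k.
Total loss = $25k + $39k + $10k = $74k.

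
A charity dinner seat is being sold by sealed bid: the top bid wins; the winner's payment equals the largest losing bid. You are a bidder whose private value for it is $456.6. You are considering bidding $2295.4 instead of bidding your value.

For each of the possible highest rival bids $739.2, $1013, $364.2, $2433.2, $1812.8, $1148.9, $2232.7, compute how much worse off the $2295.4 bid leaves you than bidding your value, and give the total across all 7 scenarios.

$4663.6

The deviation costs you only when the competing bid falls strictly between $456.6 and $2295.4; elsewhere both bids give the same outcome.
$739.2: truthful payoff $0, deviation payoff −$282.6 → loss $282.6.
$1013: truthful payoff $0, deviation payoff −$556.4 → loss $556.4.
$364.2: outcomes coincide → loss $0.
$2433.2: outcomes coincide → loss $0.
$1812.8: truthful payoff $0, deviation payoff −$1356.2 → loss $1356.2.
$1148.9: truthful payoff $0, deviation payoff −$692.3 → loss $692.3.
$2232.7: truthful payoff $0, deviation payoff −$1776.1 → loss $1776.1.
Total loss = $282.6 + $556.4 + $1356.2 + $692.3 + $1776.1 = $4663.6.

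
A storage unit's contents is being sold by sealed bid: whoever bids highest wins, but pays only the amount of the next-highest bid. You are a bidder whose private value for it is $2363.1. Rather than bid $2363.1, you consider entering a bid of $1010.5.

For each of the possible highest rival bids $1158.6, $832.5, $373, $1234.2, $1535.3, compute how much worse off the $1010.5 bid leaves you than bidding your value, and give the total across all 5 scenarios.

$3161.2

The deviation costs you only when the competing bid falls strictly between $1010.5 and $2363.1; elsewhere both bids give the same outcome.
$1158.6: truthful payoff $1204.5, deviation payoff $0 → loss $1204.5.
$832.5: outcomes coincide → loss $0.
$373: outcomes coincide → loss $0.
$1234.2: truthful payoff $1128.9, deviation payoff $0 → loss $1128.9.
$1535.3: truthful payoff $827.8, deviation payoff $0 → loss $827.8.
Total loss = $1204.5 + $1128.9 + $827.8 = $3161.2.
Truthful bidding weakly dominates here: raising your bid can only win items priced above your value, and lowering it can only forfeit items priced below.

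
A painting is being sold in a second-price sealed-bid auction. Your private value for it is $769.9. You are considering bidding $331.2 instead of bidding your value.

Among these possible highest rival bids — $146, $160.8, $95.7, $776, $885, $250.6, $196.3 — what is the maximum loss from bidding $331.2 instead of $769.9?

$146: same outcome either way → loss $0.
$160.8: same outcome either way → loss $0.
$95.7: same outcome either way → loss $0.
$776: same outcome either way → loss $0.
$885: same outcome either way → loss $0.
$250.6: same outcome either way → loss $0.
$196.3: same outcome either way → loss $0.
Maximum loss: $0.

$0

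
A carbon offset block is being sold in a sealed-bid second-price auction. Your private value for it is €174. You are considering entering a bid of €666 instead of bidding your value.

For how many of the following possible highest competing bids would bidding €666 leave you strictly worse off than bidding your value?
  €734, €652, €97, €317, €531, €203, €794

4

The deviation hurts exactly when the highest competing bid lies strictly between €174 and €666 — overbidding then wins at a price above your value.
€734: above both → same outcome either way.
€652: inside the interval → strictly worse (loss €478).
€97: below both → same outcome either way.
€317: inside the interval → strictly worse (loss €143).
€531: inside the interval → strictly worse (loss €357).
€203: inside the interval → strictly worse (loss €29).
€794: above both → same outcome either way.
Count: 4.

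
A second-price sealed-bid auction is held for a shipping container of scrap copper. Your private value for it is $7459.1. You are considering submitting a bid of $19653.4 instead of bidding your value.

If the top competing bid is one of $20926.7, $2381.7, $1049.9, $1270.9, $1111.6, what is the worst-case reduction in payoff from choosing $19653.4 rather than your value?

$20926.7: same outcome either way → loss $0.
$2381.7: same outcome either way → loss $0.
$1049.9: same outcome either way → loss $0.
$1270.9: same outcome either way → loss $0.
$1111.6: same outcome either way → loss $0.
Maximum loss: $0.

$0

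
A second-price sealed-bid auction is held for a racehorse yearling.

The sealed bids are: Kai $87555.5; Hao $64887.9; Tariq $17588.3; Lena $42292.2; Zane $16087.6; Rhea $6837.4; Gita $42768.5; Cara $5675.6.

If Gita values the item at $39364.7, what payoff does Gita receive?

Highest bid: Kai at $87555.5, so Kai wins.
Second-highest bid: Hao at $64887.9 — that is the price the winner pays.
Gita did not win, so Gita pays nothing and receives nothing: payoff $0.

$0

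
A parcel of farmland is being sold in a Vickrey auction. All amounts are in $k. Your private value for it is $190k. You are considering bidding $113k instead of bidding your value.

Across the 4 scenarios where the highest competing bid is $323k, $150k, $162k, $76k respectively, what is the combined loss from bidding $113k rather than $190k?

$68k

The deviation costs you only when the competing bid falls strictly between $113k and $190k; elsewhere both bids give the same outcome.
$323k: outcomes coincide → loss $0k.
$150k: truthful payoff $40k, deviation payoff $0k → loss $40k.
$162k: truthful payoff $28k, deviation payoff $0k → loss $28k.
$76k: outcomes coincide → loss $0k.
Total loss = $40k + $28k = $68k.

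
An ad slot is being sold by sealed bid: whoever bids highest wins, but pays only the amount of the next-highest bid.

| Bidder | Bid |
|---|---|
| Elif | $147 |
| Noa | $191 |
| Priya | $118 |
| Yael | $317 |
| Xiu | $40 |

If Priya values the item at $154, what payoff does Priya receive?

Highest bid: Yael at $317, so Yael wins.
Second-highest bid: Noa at $191 — that is the price the winner pays.
Priya did not win, so Priya pays nothing and receives nothing: payoff $0.

$0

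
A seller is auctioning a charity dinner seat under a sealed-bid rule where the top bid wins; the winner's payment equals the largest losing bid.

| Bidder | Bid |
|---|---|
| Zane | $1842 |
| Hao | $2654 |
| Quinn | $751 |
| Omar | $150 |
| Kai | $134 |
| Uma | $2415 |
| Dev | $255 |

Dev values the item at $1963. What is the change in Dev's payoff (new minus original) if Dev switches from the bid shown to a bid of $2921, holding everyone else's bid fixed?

The highest bid among the other bidders is $2654; Dev's bid doesn't change that.
Original bid $255: Dev is not highest (top rival bid is $2654); payoff $0.
Alternative bid $2921: Dev is highest, pays the top rival bid $2654; payoff $1963 − $2654 = −$691.
Change in payoff = −$691 − ($0) = −$691.

−$691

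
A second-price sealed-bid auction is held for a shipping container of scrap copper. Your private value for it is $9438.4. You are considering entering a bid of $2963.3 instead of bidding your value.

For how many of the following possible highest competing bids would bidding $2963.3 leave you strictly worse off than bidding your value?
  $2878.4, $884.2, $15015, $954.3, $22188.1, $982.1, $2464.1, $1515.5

The deviation hurts exactly when the highest competing bid lies strictly between $2963.3 and $9438.4 — underbidding then forfeits a profitable win.
$2878.4: below both → same outcome either way.
$884.2: below both → same outcome either way.
$15015: above both → same outcome either way.
$954.3: below both → same outcome either way.
$22188.1: above both → same outcome either way.
$982.1: below both → same outcome either way.
$2464.1: below both → same outcome either way.
$1515.5: below both → same outcome either way.
Count: 0.

0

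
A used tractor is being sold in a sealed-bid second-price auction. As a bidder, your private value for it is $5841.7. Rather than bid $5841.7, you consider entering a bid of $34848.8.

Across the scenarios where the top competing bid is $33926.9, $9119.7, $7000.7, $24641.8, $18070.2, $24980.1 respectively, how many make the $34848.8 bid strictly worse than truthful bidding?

6

The deviation hurts exactly when the highest competing bid lies strictly between $5841.7 and $34848.8 — overbidding then wins at a price above your value.
$33926.9: inside the interval → strictly worse (loss $28085.2).
$9119.7: inside the interval → strictly worse (loss $3278).
$7000.7: inside the interval → strictly worse (loss $1159).
$24641.8: inside the interval → strictly worse (loss $18800.1).
$18070.2: inside the interval → strictly worse (loss $12228.5).
$24980.1: inside the interval → strictly worse (loss $19138.4).
Count: 6.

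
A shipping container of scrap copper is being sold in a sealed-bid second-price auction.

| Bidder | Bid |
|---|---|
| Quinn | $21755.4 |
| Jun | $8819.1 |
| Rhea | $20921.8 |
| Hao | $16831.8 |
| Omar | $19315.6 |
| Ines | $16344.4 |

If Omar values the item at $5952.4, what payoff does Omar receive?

Highest bid: Quinn at $21755.4, so Quinn wins.
Second-highest bid: Rhea at $20921.8 — that is the price the winner pays.
Omar did not win, so Omar pays nothing and receives nothing: payoff $0.

$0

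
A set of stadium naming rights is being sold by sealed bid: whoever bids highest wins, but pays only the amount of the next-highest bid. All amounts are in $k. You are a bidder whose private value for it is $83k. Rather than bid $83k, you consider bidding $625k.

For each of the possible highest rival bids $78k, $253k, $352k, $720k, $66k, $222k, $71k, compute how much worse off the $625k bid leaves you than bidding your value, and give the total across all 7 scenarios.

$578k

The deviation costs you only when the competing bid falls strictly between $83k and $625k; elsewhere both bids give the same outcome.
$78k: outcomes coincide → loss $0k.
$253k: truthful payoff $0k, deviation payoff −$170k → loss $170k.
$352k: truthful payoff $0k, deviation payoff −$269k → loss $269k.
$720k: outcomes coincide → loss $0k.
$66k: outcomes coincide → loss $0k.
$222k: truthful payoff $0k, deviation payoff −$139k → loss $139k.
$71k: outcomes coincide → loss $0k.
Total loss = $170k + $269k + $139k = $578k.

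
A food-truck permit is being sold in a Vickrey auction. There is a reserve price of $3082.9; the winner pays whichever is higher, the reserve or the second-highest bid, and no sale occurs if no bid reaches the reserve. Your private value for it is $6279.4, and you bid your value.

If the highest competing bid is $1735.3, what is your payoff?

$3196.5

Your bid $6279.4 is the highest and exceeds the reserve.
Price = max(second-highest bid, reserve) = max($1735.3, $3082.9) = $3082.9.
Payoff = $6279.4 − $3082.9 = $3196.5.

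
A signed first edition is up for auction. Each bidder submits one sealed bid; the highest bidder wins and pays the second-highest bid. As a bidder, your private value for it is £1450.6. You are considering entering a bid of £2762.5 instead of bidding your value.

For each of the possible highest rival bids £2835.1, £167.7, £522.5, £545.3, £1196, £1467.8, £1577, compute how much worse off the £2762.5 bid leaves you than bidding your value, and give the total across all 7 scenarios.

£143.6

The deviation costs you only when the competing bid falls strictly between £1450.6 and £2762.5; elsewhere both bids give the same outcome.
£2835.1: outcomes coincide → loss £0.
£167.7: outcomes coincide → loss £0.
£522.5: outcomes coincide → loss £0.
£545.3: outcomes coincide → loss £0.
£1196: outcomes coincide → loss £0.
£1467.8: truthful payoff £0, deviation payoff −£17.2 → loss £17.2.
£1577: truthful payoff £0, deviation payoff −£126.4 → loss £126.4.
Total loss = £17.2 + £126.4 = £143.6.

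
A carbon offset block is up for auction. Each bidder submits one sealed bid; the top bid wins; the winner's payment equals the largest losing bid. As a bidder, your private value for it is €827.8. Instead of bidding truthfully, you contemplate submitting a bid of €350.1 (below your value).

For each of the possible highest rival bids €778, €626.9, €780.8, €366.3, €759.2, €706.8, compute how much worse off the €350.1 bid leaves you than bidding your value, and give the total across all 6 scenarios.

€948.8

The deviation costs you only when the competing bid falls strictly between €350.1 and €827.8; elsewhere both bids give the same outcome.
€778: truthful payoff €49.8, deviation payoff €0 → loss €49.8.
€626.9: truthful payoff €200.9, deviation payoff €0 → loss €200.9.
€780.8: truthful payoff €47, deviation payoff €0 → loss €47.
€366.3: truthful payoff €461.5, deviation payoff €0 → loss €461.5.
€759.2: truthful payoff €68.6, deviation payoff €0 → loss €68.6.
€706.8: truthful payoff €121, deviation payoff €0 → loss €121.
Total loss = €49.8 + €200.9 + €47 + €461.5 + €68.6 + €121 = €948.8.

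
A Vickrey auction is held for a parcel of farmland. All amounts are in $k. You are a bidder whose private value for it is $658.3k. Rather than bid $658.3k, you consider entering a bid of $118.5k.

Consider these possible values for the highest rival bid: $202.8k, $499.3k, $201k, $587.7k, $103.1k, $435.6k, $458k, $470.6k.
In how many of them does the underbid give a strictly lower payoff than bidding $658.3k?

The deviation hurts exactly when the highest competing bid lies strictly between $118.5k and $658.3k — underbidding then forfeits a profitable win.
$202.8k: inside the interval → strictly worse (loss $455.5k).
$499.3k: inside the interval → strictly worse (loss $159k).
$201k: inside the interval → strictly worse (loss $457.3k).
$587.7k: inside the interval → strictly worse (loss $70.6k).
$103.1k: below both → same outcome either way.
$435.6k: inside the interval → strictly worse (loss $222.7k).
$458k: inside the interval → strictly worse (loss $200.3k).
$470.6k: inside the interval → strictly worse (loss $187.7k).
Count: 7.

7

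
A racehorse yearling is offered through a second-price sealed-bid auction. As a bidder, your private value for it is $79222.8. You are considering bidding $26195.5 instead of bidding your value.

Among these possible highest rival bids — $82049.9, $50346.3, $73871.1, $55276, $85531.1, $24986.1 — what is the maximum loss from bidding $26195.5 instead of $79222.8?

$28876.5

$82049.9: same outcome either way → loss $0.
$50346.3: truthful gives $28876.5, deviation gives $0 → loss $28876.5.
$73871.1: truthful gives $5351.7, deviation gives $0 → loss $5351.7.
$55276: truthful gives $23946.8, deviation gives $0 → loss $23946.8.
$85531.1: same outcome either way → loss $0.
$24986.1: same outcome either way → loss $0.
Maximum loss: $28876.5.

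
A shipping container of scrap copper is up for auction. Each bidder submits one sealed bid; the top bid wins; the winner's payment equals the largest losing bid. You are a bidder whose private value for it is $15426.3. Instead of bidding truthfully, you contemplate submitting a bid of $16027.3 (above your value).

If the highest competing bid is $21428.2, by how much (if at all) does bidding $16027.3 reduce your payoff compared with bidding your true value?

$0

Bidding your value $15426.3: you lose (since $15426.3 < $21428.2). Payoff $0.
Bidding $16027.3: you lose. Payoff $0.
Difference = $0 − $0 = $0; both bids lead to the same outcome because the competing bid is above both your value and your alternative bid.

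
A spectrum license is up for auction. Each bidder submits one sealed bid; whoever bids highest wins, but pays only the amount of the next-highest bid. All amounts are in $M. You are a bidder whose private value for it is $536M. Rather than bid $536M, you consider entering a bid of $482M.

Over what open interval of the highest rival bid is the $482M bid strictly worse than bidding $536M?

If the competing bid is below $482M, both bids win at the same price — no difference.
If it is above $536M, both bids lose — no difference.
If it lies strictly between $482M and $536M, bidding your value wins at a price below your value (positive payoff) while bidding $482M loses (payoff 0).
So the deviation strictly hurts on the open interval ($482M, $536M).

($482M, $536M)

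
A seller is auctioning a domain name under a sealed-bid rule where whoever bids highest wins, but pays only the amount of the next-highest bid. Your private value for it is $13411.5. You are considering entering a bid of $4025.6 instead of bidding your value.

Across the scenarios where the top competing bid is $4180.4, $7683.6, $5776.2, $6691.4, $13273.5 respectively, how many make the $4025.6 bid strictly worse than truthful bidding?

5

The deviation hurts exactly when the highest competing bid lies strictly between $4025.6 and $13411.5 — underbidding then forfeits a profitable win.
$4180.4: inside the interval → strictly worse (loss $9231.1).
$7683.6: inside the interval → strictly worse (loss $5727.9).
$5776.2: inside the interval → strictly worse (loss $7635.3).
$6691.4: inside the interval → strictly worse (loss $6720.1).
$13273.5: inside the interval → strictly worse (loss $138).
Count: 5.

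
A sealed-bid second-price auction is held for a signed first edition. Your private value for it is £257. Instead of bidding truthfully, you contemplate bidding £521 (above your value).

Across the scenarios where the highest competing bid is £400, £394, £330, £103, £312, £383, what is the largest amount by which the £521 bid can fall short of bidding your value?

£143

£400: truthful gives £0, deviation gives −£143 → loss £143.
£394: truthful gives £0, deviation gives −£137 → loss £137.
£330: truthful gives £0, deviation gives −£73 → loss £73.
£103: same outcome either way → loss £0.
£312: truthful gives £0, deviation gives −£55 → loss £55.
£383: truthful gives £0, deviation gives −£126 → loss £126.
Maximum loss: £143.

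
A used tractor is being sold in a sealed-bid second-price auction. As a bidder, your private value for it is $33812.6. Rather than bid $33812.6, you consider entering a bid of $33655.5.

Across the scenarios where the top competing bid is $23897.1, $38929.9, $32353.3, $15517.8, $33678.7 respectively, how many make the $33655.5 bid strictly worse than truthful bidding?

The deviation hurts exactly when the highest competing bid lies strictly between $33655.5 and $33812.6 — underbidding then forfeits a profitable win.
$23897.1: below both → same outcome either way.
$38929.9: above both → same outcome either way.
$32353.3: below both → same outcome either way.
$15517.8: below both → same outcome either way.
$33678.7: inside the interval → strictly worse (loss $133.9).
Count: 1.

1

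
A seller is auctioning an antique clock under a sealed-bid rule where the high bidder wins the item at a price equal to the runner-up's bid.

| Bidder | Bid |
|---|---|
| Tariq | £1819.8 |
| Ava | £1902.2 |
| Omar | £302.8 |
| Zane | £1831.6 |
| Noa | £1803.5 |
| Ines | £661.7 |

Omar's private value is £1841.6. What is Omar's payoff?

Highest bid: Ava at £1902.2, so Ava wins.
Second-highest bid: Zane at £1831.6 — that is the price the winner pays.
Omar did not win, so Omar pays nothing and receives nothing: payoff £0.

£0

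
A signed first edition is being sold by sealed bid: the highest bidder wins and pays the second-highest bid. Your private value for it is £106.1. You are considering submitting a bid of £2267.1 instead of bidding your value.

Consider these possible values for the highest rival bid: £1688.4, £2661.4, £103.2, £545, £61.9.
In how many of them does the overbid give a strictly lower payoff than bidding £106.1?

2

The deviation hurts exactly when the highest competing bid lies strictly between £106.1 and £2267.1 — overbidding then wins at a price above your value.
£1688.4: inside the interval → strictly worse (loss £1582.3).
£2661.4: above both → same outcome either way.
£103.2: below both → same outcome either way.
£545: inside the interval → strictly worse (loss £438.9).
£61.9: below both → same outcome either way.
Count: 2.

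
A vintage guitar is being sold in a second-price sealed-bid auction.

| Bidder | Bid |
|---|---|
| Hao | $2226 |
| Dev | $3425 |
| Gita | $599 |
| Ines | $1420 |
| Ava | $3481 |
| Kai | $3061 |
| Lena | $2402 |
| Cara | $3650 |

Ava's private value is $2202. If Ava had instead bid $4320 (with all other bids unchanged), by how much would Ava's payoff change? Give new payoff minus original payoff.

−$1448

The highest bid among the other bidders is $3650; Ava's bid doesn't change that.
Original bid $3481: Ava is not highest (top rival bid is $3650); payoff $0.
Alternative bid $4320: Ava is highest, pays the top rival bid $3650; payoff $2202 − $3650 = −$1448.
Change in payoff = −$1448 − ($0) = −$1448.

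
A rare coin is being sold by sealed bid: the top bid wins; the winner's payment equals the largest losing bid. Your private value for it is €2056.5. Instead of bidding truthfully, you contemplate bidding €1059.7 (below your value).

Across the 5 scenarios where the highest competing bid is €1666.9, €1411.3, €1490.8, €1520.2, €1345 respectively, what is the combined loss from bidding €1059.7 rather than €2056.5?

€2848.3

The deviation costs you only when the competing bid falls strictly between €1059.7 and €2056.5; elsewhere both bids give the same outcome.
€1666.9: truthful payoff €389.6, deviation payoff €0 → loss €389.6.
€1411.3: truthful payoff €645.2, deviation payoff €0 → loss €645.2.
€1490.8: truthful payoff €565.7, deviation payoff €0 → loss €565.7.
€1520.2: truthful payoff €536.3, deviation payoff €0 → loss €536.3.
€1345: truthful payoff €711.5, deviation payoff €0 → loss €711.5.
Total loss = €389.6 + €645.2 + €565.7 + €536.3 + €711.5 = €2848.3.
Because the price is fixed by the runner-up's bid, deviating from your value can only change a good outcome into a bad one — never the reverse.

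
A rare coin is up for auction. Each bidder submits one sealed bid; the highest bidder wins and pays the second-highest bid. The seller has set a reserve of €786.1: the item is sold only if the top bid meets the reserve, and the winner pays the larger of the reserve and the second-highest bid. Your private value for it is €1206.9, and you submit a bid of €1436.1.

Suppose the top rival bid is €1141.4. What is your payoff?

€65.5

Your bid €1436.1 is the highest and exceeds the reserve.
Price = max(second-highest bid, reserve) = max(€1141.4, €786.1) = €1141.4.
Payoff = €1206.9 − €1141.4 = €65.5.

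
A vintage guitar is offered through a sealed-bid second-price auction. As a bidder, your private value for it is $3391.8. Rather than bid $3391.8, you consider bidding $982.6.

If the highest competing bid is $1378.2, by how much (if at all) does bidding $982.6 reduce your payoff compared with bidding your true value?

$2013.6

Bidding your value $3391.8: you win (since $3391.8 > $1378.2) and pay $1378.2. Payoff $2013.6.
Bidding $982.6: you lose. Payoff $0.
The competing bid $1378.2 lies between your shaded bid and your value, so underbidding forfeits an item you could have won at a profitable price.
Loss from deviating = $2013.6 − ($0) = $2013.6.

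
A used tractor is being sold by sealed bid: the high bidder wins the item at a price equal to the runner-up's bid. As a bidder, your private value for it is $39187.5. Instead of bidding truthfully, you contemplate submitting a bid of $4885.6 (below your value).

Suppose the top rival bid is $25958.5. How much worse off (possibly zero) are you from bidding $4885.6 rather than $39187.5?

Bidding your value $39187.5: you win (since $39187.5 > $25958.5) and pay $25958.5. Payoff $13229.
Bidding $4885.6: you lose. Payoff $0.
The competing bid $25958.5 lies between your shaded bid and your value, so underbidding forfeits an item you could have won at a profitable price.
Loss from deviating = $13229 − ($0) = $13229.

$13229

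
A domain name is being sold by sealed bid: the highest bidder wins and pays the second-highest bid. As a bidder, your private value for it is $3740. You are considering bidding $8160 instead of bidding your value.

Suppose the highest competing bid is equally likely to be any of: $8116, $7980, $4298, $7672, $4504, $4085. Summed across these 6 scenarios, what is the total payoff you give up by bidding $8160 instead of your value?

$14215

The deviation costs you only when the competing bid falls strictly between $3740 and $8160; elsewhere both bids give the same outcome.
$8116: truthful payoff $0, deviation payoff −$4376 → loss $4376.
$7980: truthful payoff $0, deviation payoff −$4240 → loss $4240.
$4298: truthful payoff $0, deviation payoff −$558 → loss $558.
$7672: truthful payoff $0, deviation payoff −$3932 → loss $3932.
$4504: truthful payoff $0, deviation payoff −$764 → loss $764.
$4085: truthful payoff $0, deviation payoff −$345 → loss $345.
Total loss = $4376 + $4240 + $558 + $3932 + $764 + $345 = $14215.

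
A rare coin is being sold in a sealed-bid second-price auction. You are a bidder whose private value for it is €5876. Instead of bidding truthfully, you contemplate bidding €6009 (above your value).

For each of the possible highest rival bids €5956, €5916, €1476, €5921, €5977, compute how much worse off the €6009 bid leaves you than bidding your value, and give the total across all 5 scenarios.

The deviation costs you only when the competing bid falls strictly between €5876 and €6009; elsewhere both bids give the same outcome.
€5956: truthful payoff €0, deviation payoff −€80 → loss €80.
€5916: truthful payoff €0, deviation payoff −€40 → loss €40.
€1476: outcomes coincide → loss €0.
€5921: truthful payoff €0, deviation payoff −€45 → loss €45.
€5977: truthful payoff €0, deviation payoff −€101 → loss €101.
Total loss = €80 + €40 + €45 + €101 = €266.

€266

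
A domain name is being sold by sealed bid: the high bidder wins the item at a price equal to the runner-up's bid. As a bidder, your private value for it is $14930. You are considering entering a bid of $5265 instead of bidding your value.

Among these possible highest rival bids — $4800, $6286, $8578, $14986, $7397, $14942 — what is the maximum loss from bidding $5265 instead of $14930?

$4800: same outcome either way → loss $0.
$6286: truthful gives $8644, deviation gives $0 → loss $8644.
$8578: truthful gives $6352, deviation gives $0 → loss $6352.
$14986: same outcome either way → loss $0.
$7397: truthful gives $7533, deviation gives $0 → loss $7533.
$14942: same outcome either way → loss $0.
Maximum loss: $8644.

$8644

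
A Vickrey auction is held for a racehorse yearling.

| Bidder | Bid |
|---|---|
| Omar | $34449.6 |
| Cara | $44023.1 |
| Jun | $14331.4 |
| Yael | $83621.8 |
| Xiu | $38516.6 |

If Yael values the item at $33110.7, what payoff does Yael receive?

Highest bid: Yael at $83621.8, so Yael wins.
Second-highest bid: Cara at $44023.1 — that is the price the winner pays.
Yael's payoff = value − price = $33110.7 − $44023.1 = −$10912.4.

−$10912.4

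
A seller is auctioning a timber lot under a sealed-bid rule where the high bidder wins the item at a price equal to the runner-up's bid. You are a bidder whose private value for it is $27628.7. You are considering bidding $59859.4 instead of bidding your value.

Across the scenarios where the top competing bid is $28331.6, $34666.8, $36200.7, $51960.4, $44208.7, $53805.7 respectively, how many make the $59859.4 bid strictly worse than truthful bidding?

The deviation hurts exactly when the highest competing bid lies strictly between $27628.7 and $59859.4 — overbidding then wins at a price above your value.
$28331.6: inside the interval → strictly worse (loss $702.9).
$34666.8: inside the interval → strictly worse (loss $7038.1).
$36200.7: inside the interval → strictly worse (loss $8572).
$51960.4: inside the interval → strictly worse (loss $24331.7).
$44208.7: inside the interval → strictly worse (loss $16580).
$53805.7: inside the interval → strictly worse (loss $26177).
Count: 6.

6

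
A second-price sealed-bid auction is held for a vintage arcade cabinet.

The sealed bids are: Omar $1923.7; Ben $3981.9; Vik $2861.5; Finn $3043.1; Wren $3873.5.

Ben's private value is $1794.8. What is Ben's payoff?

−$2078.7

Highest bid: Ben at $3981.9, so Ben wins.
Second-highest bid: Wren at $3873.5 — that is the price the winner pays.
Ben's payoff = value − price = $1794.8 − $3873.5 = −$2078.7.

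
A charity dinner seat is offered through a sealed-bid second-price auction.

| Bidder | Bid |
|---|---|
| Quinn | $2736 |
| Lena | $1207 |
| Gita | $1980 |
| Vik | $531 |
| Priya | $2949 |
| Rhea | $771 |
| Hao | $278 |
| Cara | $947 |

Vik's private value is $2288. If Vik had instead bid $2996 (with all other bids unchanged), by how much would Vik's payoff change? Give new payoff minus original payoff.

−$661

The highest bid among the other bidders is $2949; Vik's bid doesn't change that.
Original bid $531: Vik is not highest (top rival bid is $2949); payoff $0.
Alternative bid $2996: Vik is highest, pays the top rival bid $2949; payoff $2288 − $2949 = −$661.
Change in payoff = −$661 − ($0) = −$661.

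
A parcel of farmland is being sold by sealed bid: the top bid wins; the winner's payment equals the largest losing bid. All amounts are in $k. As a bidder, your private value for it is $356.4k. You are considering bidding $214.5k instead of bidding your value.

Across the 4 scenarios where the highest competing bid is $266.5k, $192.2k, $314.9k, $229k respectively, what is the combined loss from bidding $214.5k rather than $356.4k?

The deviation costs you only when the competing bid falls strictly between $214.5k and $356.4k; elsewhere both bids give the same outcome.
$266.5k: truthful payoff $89.9k, deviation payoff $0k → loss $89.9k.
$192.2k: outcomes coincide → loss $0k.
$314.9k: truthful payoff $41.5k, deviation payoff $0k → loss $41.5k.
$229k: truthful payoff $127.4k, deviation payoff $0k → loss $127.4k.
Total loss = $89.9k + $41.5k + $127.4k = $258.8k.

$258.8k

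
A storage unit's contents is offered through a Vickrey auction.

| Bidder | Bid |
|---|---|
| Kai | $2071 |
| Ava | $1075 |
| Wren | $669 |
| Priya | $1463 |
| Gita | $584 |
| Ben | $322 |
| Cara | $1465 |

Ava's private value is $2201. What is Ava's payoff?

Highest bid: Kai at $2071, so Kai wins.
Second-highest bid: Cara at $1465 — that is the price the winner pays.
Ava did not win, so Ava pays nothing and receives nothing: payoff $0.

$0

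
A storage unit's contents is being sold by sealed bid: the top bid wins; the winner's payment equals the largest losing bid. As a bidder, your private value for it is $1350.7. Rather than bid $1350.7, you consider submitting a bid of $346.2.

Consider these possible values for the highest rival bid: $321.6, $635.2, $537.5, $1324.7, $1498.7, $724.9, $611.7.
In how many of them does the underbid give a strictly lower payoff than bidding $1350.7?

5

The deviation hurts exactly when the highest competing bid lies strictly between $346.2 and $1350.7 — underbidding then forfeits a profitable win.
$321.6: below both → same outcome either way.
$635.2: inside the interval → strictly worse (loss $715.5).
$537.5: inside the interval → strictly worse (loss $813.2).
$1324.7: inside the interval → strictly worse (loss $26).
$1498.7: above both → same outcome either way.
$724.9: inside the interval → strictly worse (loss $625.8).
$611.7: inside the interval → strictly worse (loss $739).
Count: 5.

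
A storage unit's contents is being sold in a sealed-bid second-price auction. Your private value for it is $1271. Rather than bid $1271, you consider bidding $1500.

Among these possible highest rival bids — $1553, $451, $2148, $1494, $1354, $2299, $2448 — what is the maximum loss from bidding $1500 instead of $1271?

$223

$1553: same outcome either way → loss $0.
$451: same outcome either way → loss $0.
$2148: same outcome either way → loss $0.
$1494: truthful gives $0, deviation gives −$223 → loss $223.
$1354: truthful gives $0, deviation gives −$83 → loss $83.
$2299: same outcome either way → loss $0.
$2448: same outcome either way → loss $0.
Maximum loss: $223.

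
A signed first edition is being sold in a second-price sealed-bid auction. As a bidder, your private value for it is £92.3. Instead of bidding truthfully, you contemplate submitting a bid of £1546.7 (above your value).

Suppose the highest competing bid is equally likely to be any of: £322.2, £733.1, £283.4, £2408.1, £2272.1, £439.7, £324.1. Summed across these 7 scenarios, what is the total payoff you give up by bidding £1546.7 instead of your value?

The deviation costs you only when the competing bid falls strictly between £92.3 and £1546.7; elsewhere both bids give the same outcome.
£322.2: truthful payoff £0, deviation payoff −£229.9 → loss £229.9.
£733.1: truthful payoff £0, deviation payoff −£640.8 → loss £640.8.
£283.4: truthful payoff £0, deviation payoff −£191.1 → loss £191.1.
£2408.1: outcomes coincide → loss £0.
£2272.1: outcomes coincide → loss £0.
£439.7: truthful payoff £0, deviation payoff −£347.4 → loss £347.4.
£324.1: truthful payoff £0, deviation payoff −£231.8 → loss £231.8.
Total loss = £229.9 + £640.8 + £191.1 + £347.4 + £231.8 = £1641.

£1641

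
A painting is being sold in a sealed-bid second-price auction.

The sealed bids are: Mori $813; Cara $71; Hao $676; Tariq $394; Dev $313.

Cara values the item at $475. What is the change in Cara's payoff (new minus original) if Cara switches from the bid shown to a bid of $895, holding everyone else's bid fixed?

−$338

The highest bid among the other bidders is $813; Cara's bid doesn't change that.
Original bid $71: Cara is not highest (top rival bid is $813); payoff $0.
Alternative bid $895: Cara is highest, pays the top rival bid $813; payoff $475 − $813 = −$338.
Change in payoff = −$338 − ($0) = −$338.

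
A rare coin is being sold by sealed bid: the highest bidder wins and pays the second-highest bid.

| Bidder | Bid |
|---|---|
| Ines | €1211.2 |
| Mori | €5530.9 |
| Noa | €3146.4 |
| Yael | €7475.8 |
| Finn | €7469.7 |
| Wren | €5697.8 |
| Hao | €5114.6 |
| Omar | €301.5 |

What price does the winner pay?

€7469.7

Highest bid: Yael at €7475.8, so Yael wins.
Second-highest bid: Finn at €7469.7 — that is the price the winner pays.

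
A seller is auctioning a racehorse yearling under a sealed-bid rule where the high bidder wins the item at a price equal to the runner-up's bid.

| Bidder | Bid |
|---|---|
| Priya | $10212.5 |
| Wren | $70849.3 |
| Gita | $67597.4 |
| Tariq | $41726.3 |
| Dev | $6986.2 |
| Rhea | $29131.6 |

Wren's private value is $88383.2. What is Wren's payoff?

Highest bid: Wren at $70849.3, so Wren wins.
Second-highest bid: Gita at $67597.4 — that is the price the winner pays.
Wren's payoff = value − price = $88383.2 − $67597.4 = $20785.8.

$20785.8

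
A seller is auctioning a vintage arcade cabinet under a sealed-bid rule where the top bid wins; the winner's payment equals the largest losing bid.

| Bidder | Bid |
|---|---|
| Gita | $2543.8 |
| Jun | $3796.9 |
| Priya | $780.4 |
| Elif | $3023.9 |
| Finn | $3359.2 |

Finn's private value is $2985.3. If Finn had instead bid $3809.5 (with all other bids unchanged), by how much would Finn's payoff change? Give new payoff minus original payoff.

−$811.6

The highest bid among the other bidders is $3796.9; Finn's bid doesn't change that.
Original bid $3359.2: Finn is not highest (top rival bid is $3796.9); payoff $0.
Alternative bid $3809.5: Finn is highest, pays the top rival bid $3796.9; payoff $2985.3 − $3796.9 = −$811.6.
Change in payoff = −$811.6 − ($0) = −$811.6.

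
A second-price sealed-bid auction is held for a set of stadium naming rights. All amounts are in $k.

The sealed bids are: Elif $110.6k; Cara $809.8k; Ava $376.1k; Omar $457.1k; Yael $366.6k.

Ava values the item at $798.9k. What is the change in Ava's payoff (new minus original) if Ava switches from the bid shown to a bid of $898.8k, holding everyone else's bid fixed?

−$10.9k

The highest bid among the other bidders is $809.8k; Ava's bid doesn't change that.
Original bid $376.1k: Ava is not highest (top rival bid is $809.8k); payoff $0k.
Alternative bid $898.8k: Ava is highest, pays the top rival bid $809.8k; payoff $798.9k − $809.8k = −$10.9k.
Change in payoff = −$10.9k − ($0k) = −$10.9k.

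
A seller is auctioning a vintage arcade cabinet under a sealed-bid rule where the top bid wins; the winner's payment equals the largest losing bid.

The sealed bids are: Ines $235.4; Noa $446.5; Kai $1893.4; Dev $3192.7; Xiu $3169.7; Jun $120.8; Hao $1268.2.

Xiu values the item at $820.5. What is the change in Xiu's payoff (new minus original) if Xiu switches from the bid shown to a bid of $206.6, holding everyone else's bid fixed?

$0

The highest bid among the other bidders is $3192.7; Xiu's bid doesn't change that.
Original bid $3169.7: Xiu is not highest (top rival bid is $3192.7); payoff $0.
Alternative bid $206.6: Xiu is not highest (top rival bid is $3192.7); payoff $0.
Change in payoff = $0 − ($0) = $0.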